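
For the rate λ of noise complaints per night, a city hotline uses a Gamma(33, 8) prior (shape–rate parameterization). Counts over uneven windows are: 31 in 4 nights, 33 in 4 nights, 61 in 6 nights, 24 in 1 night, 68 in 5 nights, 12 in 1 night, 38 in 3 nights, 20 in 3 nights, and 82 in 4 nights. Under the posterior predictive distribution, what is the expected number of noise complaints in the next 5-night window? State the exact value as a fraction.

Total count: 31 + 33 + 61 + 24 + 68 + 12 + 38 + 20 + 82 = 369.
Total exposure: 4 + 4 + 6 + 1 + 5 + 1 + 3 + 3 + 4 = 31 nights.
Conjugate update: add total count to the shape and total exposure to the rate, giving Gamma(402, 39).
Predictive mean over a 5-night window = T·E[λ|data] = 5·402/39 = 670/13.

670/13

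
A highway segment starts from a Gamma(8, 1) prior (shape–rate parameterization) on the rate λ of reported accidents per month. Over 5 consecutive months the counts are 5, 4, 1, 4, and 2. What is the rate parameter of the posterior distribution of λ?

6

Total count: 5 + 4 + 1 + 4 + 2 = 16.
Total exposure: 5 months.
Gamma(α, β) with Poisson data over total exposure Σt gives posterior Gamma(α+Σx, β+Σt) = Gamma(24, 6).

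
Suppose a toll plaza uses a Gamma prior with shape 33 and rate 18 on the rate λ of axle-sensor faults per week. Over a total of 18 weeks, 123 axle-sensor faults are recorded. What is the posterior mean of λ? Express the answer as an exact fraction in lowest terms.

Total count 123 over total exposure 18 weeks.
By Gamma–Poisson conjugacy, the posterior is Gamma(α + Σx, β + Σt) = Gamma(33 + 123, 18 + 18) = Gamma(156, 36).
Posterior mean = α'/β' = 156/36 = 13/3.

13/3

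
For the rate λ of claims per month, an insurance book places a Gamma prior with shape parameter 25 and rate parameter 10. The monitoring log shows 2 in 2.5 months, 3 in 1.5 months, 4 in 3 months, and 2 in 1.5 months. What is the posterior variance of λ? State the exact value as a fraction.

144/1369

Total count: 2 + 3 + 4 + 2 = 11.
Total exposure: 2.5 + 1.5 + 3 + 1.5 = 8.5 months.
Posterior: α' = 25 + 11 = 36, β' = 10 + 8.5 = 37/2.
Posterior variance = α'/β'² = 36/(1369/4) = 144/1369.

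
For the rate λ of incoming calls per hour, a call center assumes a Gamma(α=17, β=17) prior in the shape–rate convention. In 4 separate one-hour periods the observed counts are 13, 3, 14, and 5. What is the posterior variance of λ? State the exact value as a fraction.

52/441

Total count: 13 + 3 + 14 + 5 = 35.
Total exposure: 4 hours.
The Gamma prior is conjugate for the Poisson rate, so λ | data ~ Gamma(17+35, 17+4) = Gamma(52, 21).
Posterior variance = α'/β'² = 52/441.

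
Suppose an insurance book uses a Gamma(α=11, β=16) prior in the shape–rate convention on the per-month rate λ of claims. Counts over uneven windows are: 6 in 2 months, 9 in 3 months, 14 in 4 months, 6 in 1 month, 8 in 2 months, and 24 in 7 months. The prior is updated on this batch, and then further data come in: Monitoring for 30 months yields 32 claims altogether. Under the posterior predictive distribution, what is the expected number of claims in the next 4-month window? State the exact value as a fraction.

Total count: 6 + 9 + 14 + 6 + 8 + 24 = 67.
Total exposure: 2 + 3 + 4 + 1 + 2 + 7 = 19 months.
After the first batch: Gamma(11 + 67, 16 + 19) = Gamma(78, 35).
Total count 32 over total exposure 30 months.
After the second batch: Gamma(78 + 32, 35 + 30) = Gamma(110, 65).
Predictive mean over a 4-month window = T·E[λ|data] = 4·110/65 = 88/13.

88/13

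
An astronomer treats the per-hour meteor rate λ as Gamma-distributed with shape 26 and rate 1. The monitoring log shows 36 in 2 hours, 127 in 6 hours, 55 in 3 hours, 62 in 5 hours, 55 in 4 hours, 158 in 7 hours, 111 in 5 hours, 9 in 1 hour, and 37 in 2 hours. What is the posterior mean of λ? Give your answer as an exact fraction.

Total count: 36 + 127 + 55 + 62 + 55 + 158 + 111 + 9 + 37 = 650.
Total exposure: 2 + 6 + 3 + 5 + 4 + 7 + 5 + 1 + 2 = 35 hours.
By Gamma–Poisson conjugacy, the posterior is Gamma(α + Σx, β + Σt) = Gamma(26 + 650, 1 + 35) = Gamma(676, 36).
Posterior mean = α'/β' = 676/36 = 169/9.

169/9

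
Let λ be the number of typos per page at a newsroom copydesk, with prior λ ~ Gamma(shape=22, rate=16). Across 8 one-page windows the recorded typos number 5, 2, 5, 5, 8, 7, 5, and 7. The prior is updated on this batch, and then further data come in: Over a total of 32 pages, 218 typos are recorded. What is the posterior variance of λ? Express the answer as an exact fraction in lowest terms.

71/784

Total count: 5 + 2 + 5 + 5 + 8 + 7 + 5 + 7 = 44.
Total exposure: 8 pages.
After the first batch: Gamma(22 + 44, 16 + 8) = Gamma(66, 24).
Total count 218 over total exposure 32 pages.
After the second batch: Gamma(66 + 218, 24 + 32) = Gamma(284, 56).
Posterior variance = α'/β'² = 284/3136 = 71/784.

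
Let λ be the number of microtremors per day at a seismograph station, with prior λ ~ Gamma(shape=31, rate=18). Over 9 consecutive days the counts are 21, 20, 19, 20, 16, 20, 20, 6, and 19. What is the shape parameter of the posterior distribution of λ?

Total count: 21 + 20 + 19 + 20 + 16 + 20 + 20 + 6 + 19 = 161.
Total exposure: 9 days.
Posterior: α' = 31 + 161 = 192, β' = 18 + 9 = 27.

192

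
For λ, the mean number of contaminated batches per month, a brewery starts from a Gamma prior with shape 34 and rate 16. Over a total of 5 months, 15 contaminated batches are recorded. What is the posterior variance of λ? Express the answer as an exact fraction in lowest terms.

1/9

Total count 15 over total exposure 5 months.
By Gamma–Poisson conjugacy, the posterior is Gamma(α + Σx, β + Σt) = Gamma(34 + 15, 16 + 5) = Gamma(49, 21).
Posterior variance = α'/β'² = 49/441 = 1/9.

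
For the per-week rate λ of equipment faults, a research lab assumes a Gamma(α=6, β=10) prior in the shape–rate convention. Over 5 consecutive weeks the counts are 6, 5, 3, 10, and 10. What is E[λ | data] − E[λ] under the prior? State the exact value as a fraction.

Total count: 6 + 5 + 3 + 10 + 10 = 34.
Total exposure: 5 weeks.
The Gamma prior is conjugate for the Poisson rate, so λ | data ~ Gamma(6+34, 10+5) = Gamma(40, 15).
Posterior mean = 40/15 = 8/3; prior mean = 6/10 = 3/5. Difference = 8/3 − 3/5 = 31/15.

31/15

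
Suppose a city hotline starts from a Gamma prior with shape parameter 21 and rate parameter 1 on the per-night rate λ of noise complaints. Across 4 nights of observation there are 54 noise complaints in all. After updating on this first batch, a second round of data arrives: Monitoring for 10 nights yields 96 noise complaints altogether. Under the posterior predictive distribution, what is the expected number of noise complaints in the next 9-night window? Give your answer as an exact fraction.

Total count 54 over total exposure 4 nights.
After the first batch: Gamma(21 + 54, 1 + 4) = Gamma(75, 5).
Total count 96 over total exposure 10 nights.
After the second batch: Gamma(75 + 96, 5 + 10) = Gamma(171, 15).
Predictive mean over a 9-night window = T·E[λ|data] = 9·171/15 = 513/5.

513/5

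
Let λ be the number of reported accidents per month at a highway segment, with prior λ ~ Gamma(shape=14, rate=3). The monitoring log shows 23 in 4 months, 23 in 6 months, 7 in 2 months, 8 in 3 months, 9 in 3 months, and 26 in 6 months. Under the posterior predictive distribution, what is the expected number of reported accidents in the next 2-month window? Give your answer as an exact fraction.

220/27

Total count: 23 + 23 + 7 + 8 + 9 + 26 = 96.
Total exposure: 4 + 6 + 2 + 3 + 3 + 6 = 24 months.
By Gamma–Poisson conjugacy, the posterior is Gamma(α + Σx, β + Σt) = Gamma(14 + 96, 3 + 24) = Gamma(110, 27).
Predictive mean over a 2-month window = T·E[λ|data] = 2·110/27 = 220/27.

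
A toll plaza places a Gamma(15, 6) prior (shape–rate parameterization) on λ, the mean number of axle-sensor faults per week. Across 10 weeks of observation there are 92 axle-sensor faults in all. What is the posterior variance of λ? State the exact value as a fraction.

Total count 92 over total exposure 10 weeks.
Gamma(α, β) with Poisson data over total exposure Σt gives posterior Gamma(α+Σx, β+Σt) = Gamma(107, 16).
Posterior variance = α'/β'² = 107/256.

107/256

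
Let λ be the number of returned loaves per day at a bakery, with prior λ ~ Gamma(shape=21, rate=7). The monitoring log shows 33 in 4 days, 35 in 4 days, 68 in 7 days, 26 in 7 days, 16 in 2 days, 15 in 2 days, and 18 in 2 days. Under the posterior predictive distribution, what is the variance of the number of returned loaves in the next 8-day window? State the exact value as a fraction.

Total count: 33 + 35 + 68 + 26 + 16 + 15 + 18 = 211.
Total exposure: 4 + 4 + 7 + 7 + 2 + 2 + 2 = 28 days.
Conjugate update: add total count to the shape and total exposure to the rate, giving Gamma(232, 35).
The posterior predictive for a window of length T is Negative Binomial with variance T·α'·(β'+T)/β'² = 8·232·43/1225 = 79808/1225.

79808/1225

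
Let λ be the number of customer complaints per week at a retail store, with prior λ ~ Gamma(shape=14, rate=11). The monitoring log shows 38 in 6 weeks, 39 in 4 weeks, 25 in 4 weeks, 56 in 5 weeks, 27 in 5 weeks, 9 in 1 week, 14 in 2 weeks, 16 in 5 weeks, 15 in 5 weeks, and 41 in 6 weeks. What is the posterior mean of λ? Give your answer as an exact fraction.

Total count: 38 + 39 + 25 + 56 + 27 + 9 + 14 + 16 + 15 + 41 = 280.
Total exposure: 6 + 4 + 4 + 5 + 5 + 1 + 2 + 5 + 5 + 6 = 43 weeks.
Posterior: α' = 14 + 280 = 294, β' = 11 + 43 = 54.
Posterior mean = α'/β' = 294/54 = 49/9.

49/9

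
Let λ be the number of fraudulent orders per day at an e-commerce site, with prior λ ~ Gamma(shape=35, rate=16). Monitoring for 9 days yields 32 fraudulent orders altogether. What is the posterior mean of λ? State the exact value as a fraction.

Total count 32 over total exposure 9 days.
The Gamma prior is conjugate for the Poisson rate, so λ | data ~ Gamma(35+32, 16+9) = Gamma(67, 25).
Posterior mean = α'/β' = 67/25.

67/25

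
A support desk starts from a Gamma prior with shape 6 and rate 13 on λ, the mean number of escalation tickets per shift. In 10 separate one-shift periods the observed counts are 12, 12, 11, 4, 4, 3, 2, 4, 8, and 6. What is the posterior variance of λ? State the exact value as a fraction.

72/529

Total count: 12 + 12 + 11 + 4 + 4 + 3 + 2 + 4 + 8 + 6 = 66.
Total exposure: 10 shifts.
Conjugate update: add total count to the shape and total exposure to the rate, giving Gamma(72, 23).
Posterior variance = α'/β'² = 72/529.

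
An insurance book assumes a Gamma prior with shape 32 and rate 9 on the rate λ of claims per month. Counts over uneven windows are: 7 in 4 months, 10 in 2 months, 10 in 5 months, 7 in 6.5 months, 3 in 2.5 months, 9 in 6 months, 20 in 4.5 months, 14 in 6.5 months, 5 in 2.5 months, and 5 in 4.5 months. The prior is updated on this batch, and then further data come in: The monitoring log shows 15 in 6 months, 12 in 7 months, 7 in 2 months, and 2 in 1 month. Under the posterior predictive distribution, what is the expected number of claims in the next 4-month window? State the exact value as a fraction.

Total count: 7 + 10 + 10 + 7 + 3 + 9 + 20 + 14 + 5 + 5 = 90.
Total exposure: 4 + 2 + 5 + 6.5 + 2.5 + 6 + 4.5 + 6.5 + 2.5 + 4.5 = 44 months.
After the first batch: Gamma(32 + 90, 9 + 44) = Gamma(122, 53).
Total count: 15 + 12 + 7 + 2 = 36.
Total exposure: 6 + 7 + 2 + 1 = 16 months.
After the second batch: Gamma(122 + 36, 53 + 16) = Gamma(158, 69).
Predictive mean over a 4-month window = T·E[λ|data] = 4·158/69 = 632/69.

632/69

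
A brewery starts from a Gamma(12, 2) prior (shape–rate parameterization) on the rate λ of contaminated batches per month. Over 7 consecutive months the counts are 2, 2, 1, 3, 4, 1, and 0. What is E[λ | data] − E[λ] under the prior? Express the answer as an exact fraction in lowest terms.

-29/9

Total count: 2 + 2 + 1 + 3 + 4 + 1 + 0 = 13.
Total exposure: 7 months.
By Gamma–Poisson conjugacy, the posterior is Gamma(α + Σx, β + Σt) = Gamma(12 + 13, 2 + 7) = Gamma(25, 9).
Posterior mean = 25/9 = 25/9; prior mean = 12/2 = 6. Difference = 25/9 − 6 = -29/9.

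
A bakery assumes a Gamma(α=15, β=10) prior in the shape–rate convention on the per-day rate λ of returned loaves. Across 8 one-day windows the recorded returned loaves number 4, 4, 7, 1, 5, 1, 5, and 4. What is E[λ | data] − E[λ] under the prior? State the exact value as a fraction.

19/18

Total count: 4 + 4 + 7 + 1 + 5 + 1 + 5 + 4 = 31.
Total exposure: 8 days.
By Gamma–Poisson conjugacy, the posterior is Gamma(α + Σx, β + Σt) = Gamma(15 + 31, 10 + 8) = Gamma(46, 18).
Posterior mean = 46/18 = 23/9; prior mean = 15/10 = 3/2. Difference = 23/9 − 3/2 = 19/18.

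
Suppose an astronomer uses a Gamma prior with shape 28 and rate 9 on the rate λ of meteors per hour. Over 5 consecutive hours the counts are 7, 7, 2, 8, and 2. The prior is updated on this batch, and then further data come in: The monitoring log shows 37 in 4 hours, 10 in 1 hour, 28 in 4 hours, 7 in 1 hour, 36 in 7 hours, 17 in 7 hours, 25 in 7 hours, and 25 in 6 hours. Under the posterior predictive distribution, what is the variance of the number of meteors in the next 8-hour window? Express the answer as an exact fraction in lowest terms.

112808/2601

Total count: 7 + 7 + 2 + 8 + 2 = 26.
Total exposure: 5 hours.
After the first batch: Gamma(28 + 26, 9 + 5) = Gamma(54, 14).
Total count: 37 + 10 + 28 + 7 + 36 + 17 + 25 + 25 = 185.
Total exposure: 4 + 1 + 4 + 1 + 7 + 7 + 7 + 6 = 37 hours.
After the second batch: Gamma(54 + 185, 14 + 37) = Gamma(239, 51).
The posterior predictive for a window of length T is Negative Binomial with variance T·α'·(β'+T)/β'² = 8·239·59/2601 = 112808/2601.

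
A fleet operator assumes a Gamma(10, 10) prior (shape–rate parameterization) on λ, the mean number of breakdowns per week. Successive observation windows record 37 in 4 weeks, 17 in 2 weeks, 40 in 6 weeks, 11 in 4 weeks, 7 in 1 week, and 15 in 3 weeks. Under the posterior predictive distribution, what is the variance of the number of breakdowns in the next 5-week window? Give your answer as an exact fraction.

959/36

Total count: 37 + 17 + 40 + 11 + 7 + 15 = 127.
Total exposure: 4 + 2 + 6 + 4 + 1 + 3 = 20 weeks.
By Gamma–Poisson conjugacy, the posterior is Gamma(α + Σx, β + Σt) = Gamma(10 + 127, 10 + 20) = Gamma(137, 30).
The posterior predictive for a window of length T is Negative Binomial with variance T·α'·(β'+T)/β'² = 5·137·35/900 = 959/36.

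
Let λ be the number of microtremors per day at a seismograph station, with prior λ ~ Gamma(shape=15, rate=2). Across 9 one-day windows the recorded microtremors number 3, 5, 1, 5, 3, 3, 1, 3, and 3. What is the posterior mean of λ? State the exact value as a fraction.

Total count: 3 + 5 + 1 + 5 + 3 + 3 + 1 + 3 + 3 = 27.
Total exposure: 9 days.
The Gamma prior is conjugate for the Poisson rate, so λ | data ~ Gamma(15+27, 2+9) = Gamma(42, 11).
Posterior mean = α'/β' = 42/11.

42/11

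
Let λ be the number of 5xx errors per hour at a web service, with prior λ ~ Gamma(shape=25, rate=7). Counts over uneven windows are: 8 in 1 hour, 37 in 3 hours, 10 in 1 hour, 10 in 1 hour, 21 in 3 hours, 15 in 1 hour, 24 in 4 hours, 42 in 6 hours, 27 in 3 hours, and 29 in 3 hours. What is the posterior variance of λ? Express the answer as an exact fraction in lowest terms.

Total count: 8 + 37 + 10 + 10 + 21 + 15 + 24 + 42 + 27 + 29 = 223.
Total exposure: 1 + 3 + 1 + 1 + 3 + 1 + 4 + 6 + 3 + 3 = 26 hours.
Posterior: α' = 25 + 223 = 248, β' = 7 + 26 = 33.
Posterior variance = α'/β'² = 248/1089.

248/1089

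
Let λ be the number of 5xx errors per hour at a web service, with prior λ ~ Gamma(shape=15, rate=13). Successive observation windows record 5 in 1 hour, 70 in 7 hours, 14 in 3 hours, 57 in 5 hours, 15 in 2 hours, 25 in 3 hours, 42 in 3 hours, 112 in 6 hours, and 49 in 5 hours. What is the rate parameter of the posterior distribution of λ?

48

Total count: 5 + 70 + 14 + 57 + 15 + 25 + 42 + 112 + 49 = 389.
Total exposure: 1 + 7 + 3 + 5 + 2 + 3 + 3 + 6 + 5 = 35 hours.
Gamma(α, β) with Poisson data over total exposure Σt gives posterior Gamma(α+Σx, β+Σt) = Gamma(404, 48).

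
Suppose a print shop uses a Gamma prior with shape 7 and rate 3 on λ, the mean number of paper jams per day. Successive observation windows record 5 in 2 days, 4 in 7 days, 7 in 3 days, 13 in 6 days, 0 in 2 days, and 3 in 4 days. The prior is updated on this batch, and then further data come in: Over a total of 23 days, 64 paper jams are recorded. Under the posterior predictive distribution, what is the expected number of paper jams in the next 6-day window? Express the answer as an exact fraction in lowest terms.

309/25

Total count: 5 + 4 + 7 + 13 + 0 + 3 = 32.
Total exposure: 2 + 7 + 3 + 6 + 2 + 4 = 24 days.
After the first batch: Gamma(7 + 32, 3 + 24) = Gamma(39, 27).
Total count 64 over total exposure 23 days.
After the second batch: Gamma(39 + 64, 27 + 23) = Gamma(103, 50).
Predictive mean over a 6-day window = T·E[λ|data] = 6·103/50 = 309/25.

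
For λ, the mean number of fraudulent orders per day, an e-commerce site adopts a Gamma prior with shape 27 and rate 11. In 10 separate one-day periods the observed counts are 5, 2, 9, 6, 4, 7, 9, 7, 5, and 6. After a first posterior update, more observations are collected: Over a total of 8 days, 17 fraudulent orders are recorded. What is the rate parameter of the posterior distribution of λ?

29

Total count: 5 + 2 + 9 + 6 + 4 + 7 + 9 + 7 + 5 + 6 = 60.
Total exposure: 10 days.
After the first batch: Gamma(27 + 60, 11 + 10) = Gamma(87, 21).
Total count 17 over total exposure 8 days.
After the second batch: Gamma(87 + 17, 21 + 8) = Gamma(104, 29).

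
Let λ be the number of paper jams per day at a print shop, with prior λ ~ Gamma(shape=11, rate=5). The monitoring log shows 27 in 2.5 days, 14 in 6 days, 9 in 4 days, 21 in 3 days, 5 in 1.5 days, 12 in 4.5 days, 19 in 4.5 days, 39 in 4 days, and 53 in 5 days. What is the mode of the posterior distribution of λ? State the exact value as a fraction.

Total count: 27 + 14 + 9 + 21 + 5 + 12 + 19 + 39 + 53 = 199.
Total exposure: 2.5 + 6 + 4 + 3 + 1.5 + 4.5 + 4.5 + 4 + 5 = 35 days.
Posterior: α' = 11 + 199 = 210, β' = 5 + 35 = 40.
Posterior mode = (α'−1)/β' = 209/40.

209/40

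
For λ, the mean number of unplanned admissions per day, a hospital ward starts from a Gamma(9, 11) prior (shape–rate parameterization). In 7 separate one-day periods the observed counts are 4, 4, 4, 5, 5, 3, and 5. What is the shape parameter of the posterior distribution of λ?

39

Total count: 4 + 4 + 4 + 5 + 5 + 3 + 5 = 30.
Total exposure: 7 days.
Gamma(α, β) with Poisson data over total exposure Σt gives posterior Gamma(α+Σx, β+Σt) = Gamma(39, 18).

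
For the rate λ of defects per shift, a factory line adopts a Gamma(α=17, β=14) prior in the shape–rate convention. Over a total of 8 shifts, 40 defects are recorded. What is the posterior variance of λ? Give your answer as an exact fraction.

57/484

Total count 40 over total exposure 8 shifts.
Conjugate update: add total count to the shape and total exposure to the rate, giving Gamma(57, 22).
Posterior variance = α'/β'² = 57/484.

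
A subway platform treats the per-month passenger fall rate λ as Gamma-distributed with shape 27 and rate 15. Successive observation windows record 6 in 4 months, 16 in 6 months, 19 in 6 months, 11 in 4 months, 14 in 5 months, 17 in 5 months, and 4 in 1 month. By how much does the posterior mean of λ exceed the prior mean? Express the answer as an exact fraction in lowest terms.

78/115

Total count: 6 + 16 + 19 + 11 + 14 + 17 + 4 = 87.
Total exposure: 4 + 6 + 6 + 4 + 5 + 5 + 1 = 31 months.
Posterior: α' = 27 + 87 = 114, β' = 15 + 31 = 46.
Posterior mean = 114/46 = 57/23; prior mean = 27/15 = 9/5. Difference = 57/23 − 9/5 = 78/115.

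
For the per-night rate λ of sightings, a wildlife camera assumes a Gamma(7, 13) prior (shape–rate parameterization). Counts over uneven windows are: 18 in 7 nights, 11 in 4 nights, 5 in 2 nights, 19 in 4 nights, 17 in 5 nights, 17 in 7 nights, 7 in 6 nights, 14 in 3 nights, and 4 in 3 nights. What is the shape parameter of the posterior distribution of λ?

119

Total count: 18 + 11 + 5 + 19 + 17 + 17 + 7 + 14 + 4 = 112.
Total exposure: 7 + 4 + 2 + 4 + 5 + 7 + 6 + 3 + 3 = 41 nights.
Conjugate update: add total count to the shape and total exposure to the rate, giving Gamma(119, 54).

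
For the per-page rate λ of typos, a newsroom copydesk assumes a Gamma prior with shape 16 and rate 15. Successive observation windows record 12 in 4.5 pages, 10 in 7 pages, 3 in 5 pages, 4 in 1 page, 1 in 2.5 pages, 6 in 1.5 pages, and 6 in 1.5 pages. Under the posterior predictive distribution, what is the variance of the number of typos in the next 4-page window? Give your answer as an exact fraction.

2436/361

Total count: 12 + 10 + 3 + 4 + 1 + 6 + 6 = 42.
Total exposure: 4.5 + 7 + 5 + 1 + 2.5 + 1.5 + 1.5 = 23 pages.
The Gamma prior is conjugate for the Poisson rate, so λ | data ~ Gamma(16+42, 15+23) = Gamma(58, 38).
The posterior predictive for a window of length T is Negative Binomial with variance T·α'·(β'+T)/β'² = 4·58·42/1444 = 2436/361.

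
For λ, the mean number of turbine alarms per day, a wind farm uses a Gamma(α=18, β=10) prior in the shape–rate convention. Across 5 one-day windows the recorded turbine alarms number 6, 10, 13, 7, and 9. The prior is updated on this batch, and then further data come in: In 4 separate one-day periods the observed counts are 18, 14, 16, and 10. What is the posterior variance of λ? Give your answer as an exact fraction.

Total count: 6 + 10 + 13 + 7 + 9 = 45.
Total exposure: 5 days.
After the first batch: Gamma(18 + 45, 10 + 5) = Gamma(63, 15).
Total count: 18 + 14 + 16 + 10 = 58.
Total exposure: 4 days.
After the second batch: Gamma(63 + 58, 15 + 4) = Gamma(121, 19).
Posterior variance = α'/β'² = 121/361.

121/361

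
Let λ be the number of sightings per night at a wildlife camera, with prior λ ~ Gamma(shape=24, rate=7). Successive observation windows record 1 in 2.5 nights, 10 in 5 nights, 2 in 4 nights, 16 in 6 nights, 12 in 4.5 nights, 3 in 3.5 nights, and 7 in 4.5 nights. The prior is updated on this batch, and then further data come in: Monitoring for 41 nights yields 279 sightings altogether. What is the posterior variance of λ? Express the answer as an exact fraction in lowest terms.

59/1014

Total count: 1 + 10 + 2 + 16 + 12 + 3 + 7 = 51.
Total exposure: 2.5 + 5 + 4 + 6 + 4.5 + 3.5 + 4.5 = 30 nights.
After the first batch: Gamma(24 + 51, 7 + 30) = Gamma(75, 37).
Total count 279 over total exposure 41 nights.
After the second batch: Gamma(75 + 279, 37 + 41) = Gamma(354, 78).
Posterior variance = α'/β'² = 354/6084 = 59/1014.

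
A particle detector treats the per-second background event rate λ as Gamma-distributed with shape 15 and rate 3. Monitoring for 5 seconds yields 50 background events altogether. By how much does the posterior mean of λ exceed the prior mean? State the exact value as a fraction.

25/8

Total count 50 over total exposure 5 seconds.
By Gamma–Poisson conjugacy, the posterior is Gamma(α + Σx, β + Σt) = Gamma(15 + 50, 3 + 5) = Gamma(65, 8).
Posterior mean = 65/8 = 65/8; prior mean = 15/3 = 5. Difference = 65/8 − 5 = 25/8.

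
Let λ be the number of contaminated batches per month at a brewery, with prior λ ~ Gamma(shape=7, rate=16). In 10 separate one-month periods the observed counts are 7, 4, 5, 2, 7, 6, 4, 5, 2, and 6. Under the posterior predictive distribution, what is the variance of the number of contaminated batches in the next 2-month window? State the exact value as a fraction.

770/169

Total count: 7 + 4 + 5 + 2 + 7 + 6 + 4 + 5 + 2 + 6 = 48.
Total exposure: 10 months.
Gamma(α, β) with Poisson data over total exposure Σt gives posterior Gamma(α+Σx, β+Σt) = Gamma(55, 26).
The posterior predictive for a window of length T is Negative Binomial with variance T·α'·(β'+T)/β'² = 2·55·28/676 = 770/169.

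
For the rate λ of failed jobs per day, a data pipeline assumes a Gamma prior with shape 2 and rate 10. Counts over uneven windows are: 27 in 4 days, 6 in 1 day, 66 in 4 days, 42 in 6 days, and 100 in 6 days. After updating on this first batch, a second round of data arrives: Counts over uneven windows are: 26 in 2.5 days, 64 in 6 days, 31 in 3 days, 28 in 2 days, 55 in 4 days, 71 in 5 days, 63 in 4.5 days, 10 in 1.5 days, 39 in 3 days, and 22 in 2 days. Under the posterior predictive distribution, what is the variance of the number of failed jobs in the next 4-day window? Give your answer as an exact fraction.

Total count: 27 + 6 + 66 + 42 + 100 = 241.
Total exposure: 4 + 1 + 4 + 6 + 6 = 21 days.
After the first batch: Gamma(2 + 241, 10 + 21) = Gamma(243, 31).
Total count: 26 + 64 + 31 + 28 + 55 + 71 + 63 + 10 + 39 + 22 = 409.
Total exposure: 2.5 + 6 + 3 + 2 + 4 + 5 + 4.5 + 1.5 + 3 + 2 = 33.5 days.
After the second batch: Gamma(243 + 409, 31 + 33.5) = Gamma(652, 129/2).
The posterior predictive for a window of length T is Negative Binomial with variance T·α'·(β'+T)/β'² = 4·652·(137/2)/(16641/4) = 714592/16641.

714592/16641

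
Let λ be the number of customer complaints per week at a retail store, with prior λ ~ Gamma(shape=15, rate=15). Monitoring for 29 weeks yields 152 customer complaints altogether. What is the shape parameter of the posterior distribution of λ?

167

Total count 152 over total exposure 29 weeks.
By Gamma–Poisson conjugacy, the posterior is Gamma(α + Σx, β + Σt) = Gamma(15 + 152, 15 + 29) = Gamma(167, 44).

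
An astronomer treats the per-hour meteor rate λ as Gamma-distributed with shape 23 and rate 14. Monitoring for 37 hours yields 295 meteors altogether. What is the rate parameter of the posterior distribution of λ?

51

Total count 295 over total exposure 37 hours.
The Gamma prior is conjugate for the Poisson rate, so λ | data ~ Gamma(23+295, 14+37) = Gamma(318, 51).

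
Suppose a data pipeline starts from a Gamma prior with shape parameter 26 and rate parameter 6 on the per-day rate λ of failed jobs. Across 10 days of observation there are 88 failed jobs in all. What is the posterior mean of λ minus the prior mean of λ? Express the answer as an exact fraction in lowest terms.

67/24

Total count 88 over total exposure 10 days.
Posterior: α' = 26 + 88 = 114, β' = 6 + 10 = 16.
Posterior mean = 114/16 = 57/8; prior mean = 26/6 = 13/3. Difference = 57/8 − 13/3 = 67/24.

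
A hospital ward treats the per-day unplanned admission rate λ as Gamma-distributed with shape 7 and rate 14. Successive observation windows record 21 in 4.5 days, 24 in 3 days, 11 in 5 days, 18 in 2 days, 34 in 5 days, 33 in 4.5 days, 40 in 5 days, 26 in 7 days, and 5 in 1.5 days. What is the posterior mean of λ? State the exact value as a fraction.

Total count: 21 + 24 + 11 + 18 + 34 + 33 + 40 + 26 + 5 = 212.
Total exposure: 4.5 + 3 + 5 + 2 + 5 + 4.5 + 5 + 7 + 1.5 = 37.5 days.
Gamma(α, β) with Poisson data over total exposure Σt gives posterior Gamma(α+Σx, β+Σt) = Gamma(219, 103/2).
Posterior mean = α'/β' = 219/(103/2) = 438/103.

438/103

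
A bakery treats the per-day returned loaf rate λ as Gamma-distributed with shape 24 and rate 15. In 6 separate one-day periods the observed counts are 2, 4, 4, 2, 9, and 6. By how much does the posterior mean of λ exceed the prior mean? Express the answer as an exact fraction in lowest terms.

29/35

Total count: 2 + 4 + 4 + 2 + 9 + 6 = 27.
Total exposure: 6 days.
Conjugate update: add total count to the shape and total exposure to the rate, giving Gamma(51, 21).
Posterior mean = 51/21 = 17/7; prior mean = 24/15 = 8/5. Difference = 17/7 − 8/5 = 29/35.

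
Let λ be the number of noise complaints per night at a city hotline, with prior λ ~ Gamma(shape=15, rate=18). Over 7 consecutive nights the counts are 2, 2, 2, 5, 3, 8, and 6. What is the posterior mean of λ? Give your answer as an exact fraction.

Total count: 2 + 2 + 2 + 5 + 3 + 8 + 6 = 28.
Total exposure: 7 nights.
By Gamma–Poisson conjugacy, the posterior is Gamma(α + Σx, β + Σt) = Gamma(15 + 28, 18 + 7) = Gamma(43, 25).
Posterior mean = α'/β' = 43/25.

43/25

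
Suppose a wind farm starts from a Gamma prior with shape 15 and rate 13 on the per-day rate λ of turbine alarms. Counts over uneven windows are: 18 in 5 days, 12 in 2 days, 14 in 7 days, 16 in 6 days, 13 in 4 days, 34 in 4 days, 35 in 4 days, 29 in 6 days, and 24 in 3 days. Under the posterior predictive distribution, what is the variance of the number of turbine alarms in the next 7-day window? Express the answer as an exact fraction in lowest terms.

Total count: 18 + 12 + 14 + 16 + 13 + 34 + 35 + 29 + 24 = 195.
Total exposure: 5 + 2 + 7 + 6 + 4 + 4 + 4 + 6 + 3 = 41 days.
The Gamma prior is conjugate for the Poisson rate, so λ | data ~ Gamma(15+195, 13+41) = Gamma(210, 54).
The posterior predictive for a window of length T is Negative Binomial with variance T·α'·(β'+T)/β'² = 7·210·61/2916 = 14945/486.

14945/486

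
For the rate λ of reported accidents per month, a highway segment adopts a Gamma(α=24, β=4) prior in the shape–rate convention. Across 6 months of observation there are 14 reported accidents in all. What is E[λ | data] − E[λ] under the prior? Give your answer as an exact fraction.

-11/5

Total count 14 over total exposure 6 months.
Gamma(α, β) with Poisson data over total exposure Σt gives posterior Gamma(α+Σx, β+Σt) = Gamma(38, 10).
Posterior mean = 38/10 = 19/5; prior mean = 24/4 = 6. Difference = 19/5 − 6 = -11/5.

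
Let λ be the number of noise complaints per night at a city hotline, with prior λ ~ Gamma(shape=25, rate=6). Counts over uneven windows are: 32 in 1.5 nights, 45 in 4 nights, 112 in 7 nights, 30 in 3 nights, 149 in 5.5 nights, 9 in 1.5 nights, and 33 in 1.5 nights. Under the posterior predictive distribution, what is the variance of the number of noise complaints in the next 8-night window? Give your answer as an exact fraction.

Total count: 32 + 45 + 112 + 30 + 149 + 9 + 33 = 410.
Total exposure: 1.5 + 4 + 7 + 3 + 5.5 + 1.5 + 1.5 = 24 nights.
Posterior: α' = 25 + 410 = 435, β' = 6 + 24 = 30.
The posterior predictive for a window of length T is Negative Binomial with variance T·α'·(β'+T)/β'² = 8·435·38/900 = 2204/15.

2204/15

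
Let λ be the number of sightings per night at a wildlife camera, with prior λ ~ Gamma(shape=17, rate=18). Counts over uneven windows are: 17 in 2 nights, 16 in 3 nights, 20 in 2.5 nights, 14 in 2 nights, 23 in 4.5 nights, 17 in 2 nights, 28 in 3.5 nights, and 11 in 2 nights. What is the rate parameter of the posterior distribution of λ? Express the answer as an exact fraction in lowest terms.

79/2

Total count: 17 + 16 + 20 + 14 + 23 + 17 + 28 + 11 = 146.
Total exposure: 2 + 3 + 2.5 + 2 + 4.5 + 2 + 3.5 + 2 = 21.5 nights.
The Gamma prior is conjugate for the Poisson rate, so λ | data ~ Gamma(17+146, 18+21.5) = Gamma(163, 79/2).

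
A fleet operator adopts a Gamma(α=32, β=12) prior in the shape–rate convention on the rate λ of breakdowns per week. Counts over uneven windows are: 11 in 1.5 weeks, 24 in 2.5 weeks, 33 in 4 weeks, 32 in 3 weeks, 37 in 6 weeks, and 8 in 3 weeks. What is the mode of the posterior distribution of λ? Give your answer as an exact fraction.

11/2

Total count: 11 + 24 + 33 + 32 + 37 + 8 = 145.
Total exposure: 1.5 + 2.5 + 4 + 3 + 6 + 3 = 20 weeks.
Posterior: α' = 32 + 145 = 177, β' = 12 + 20 = 32.
Posterior mode = (α'−1)/β' = 176/32 = 11/2.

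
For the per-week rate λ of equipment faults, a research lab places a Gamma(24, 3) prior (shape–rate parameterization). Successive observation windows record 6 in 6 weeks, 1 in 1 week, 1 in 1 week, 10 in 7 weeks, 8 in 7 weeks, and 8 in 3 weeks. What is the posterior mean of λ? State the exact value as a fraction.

Total count: 6 + 1 + 1 + 10 + 8 + 8 = 34.
Total exposure: 6 + 1 + 1 + 7 + 7 + 3 = 25 weeks.
The Gamma prior is conjugate for the Poisson rate, so λ | data ~ Gamma(24+34, 3+25) = Gamma(58, 28).
Posterior mean = α'/β' = 58/28 = 29/14.

29/14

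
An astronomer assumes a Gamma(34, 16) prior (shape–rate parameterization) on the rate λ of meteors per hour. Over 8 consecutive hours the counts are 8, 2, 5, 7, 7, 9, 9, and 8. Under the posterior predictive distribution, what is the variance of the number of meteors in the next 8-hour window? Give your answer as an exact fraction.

356/9

Total count: 8 + 2 + 5 + 7 + 7 + 9 + 9 + 8 = 55.
Total exposure: 8 hours.
Conjugate update: add total count to the shape and total exposure to the rate, giving Gamma(89, 24).
The posterior predictive for a window of length T is Negative Binomial with variance T·α'·(β'+T)/β'² = 8·89·32/576 = 356/9.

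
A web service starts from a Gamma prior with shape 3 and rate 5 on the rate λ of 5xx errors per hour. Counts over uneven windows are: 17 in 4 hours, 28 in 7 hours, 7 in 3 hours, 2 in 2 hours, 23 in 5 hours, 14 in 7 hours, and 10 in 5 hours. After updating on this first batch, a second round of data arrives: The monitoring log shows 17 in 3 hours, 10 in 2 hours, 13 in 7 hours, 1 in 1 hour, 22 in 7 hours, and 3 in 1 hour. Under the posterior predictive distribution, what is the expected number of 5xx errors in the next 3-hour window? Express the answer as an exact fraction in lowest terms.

Total count: 17 + 28 + 7 + 2 + 23 + 14 + 10 = 101.
Total exposure: 4 + 7 + 3 + 2 + 5 + 7 + 5 = 33 hours.
After the first batch: Gamma(3 + 101, 5 + 33) = Gamma(104, 38).
Total count: 17 + 10 + 13 + 1 + 22 + 3 = 66.
Total exposure: 3 + 2 + 7 + 1 + 7 + 1 = 21 hours.
After the second batch: Gamma(104 + 66, 38 + 21) = Gamma(170, 59).
Predictive mean over a 3-hour window = T·E[λ|data] = 3·170/59 = 510/59.

510/59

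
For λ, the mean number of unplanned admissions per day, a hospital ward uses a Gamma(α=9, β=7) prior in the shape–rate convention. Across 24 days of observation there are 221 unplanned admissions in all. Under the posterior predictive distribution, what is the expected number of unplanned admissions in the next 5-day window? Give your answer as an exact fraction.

1150/31

Total count 221 over total exposure 24 days.
The Gamma prior is conjugate for the Poisson rate, so λ | data ~ Gamma(9+221, 7+24) = Gamma(230, 31).
Predictive mean over a 5-day window = T·E[λ|data] = 5·230/31 = 1150/31.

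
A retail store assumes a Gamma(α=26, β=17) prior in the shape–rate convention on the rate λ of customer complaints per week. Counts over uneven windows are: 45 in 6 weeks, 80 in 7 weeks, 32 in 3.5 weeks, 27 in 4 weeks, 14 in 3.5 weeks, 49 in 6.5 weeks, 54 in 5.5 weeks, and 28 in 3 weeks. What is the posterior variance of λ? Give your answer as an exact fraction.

355/3136

Total count: 45 + 80 + 32 + 27 + 14 + 49 + 54 + 28 = 329.
Total exposure: 6 + 7 + 3.5 + 4 + 3.5 + 6.5 + 5.5 + 3 = 39 weeks.
By Gamma–Poisson conjugacy, the posterior is Gamma(α + Σx, β + Σt) = Gamma(26 + 329, 17 + 39) = Gamma(355, 56).
Posterior variance = α'/β'² = 355/3136.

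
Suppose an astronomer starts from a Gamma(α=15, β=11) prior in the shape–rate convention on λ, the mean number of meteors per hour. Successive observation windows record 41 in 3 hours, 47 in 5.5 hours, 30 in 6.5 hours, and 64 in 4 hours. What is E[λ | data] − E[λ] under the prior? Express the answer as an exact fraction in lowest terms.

1717/330

Total count: 41 + 47 + 30 + 64 = 182.
Total exposure: 3 + 5.5 + 6.5 + 4 = 19 hours.
By Gamma–Poisson conjugacy, the posterior is Gamma(α + Σx, β + Σt) = Gamma(15 + 182, 11 + 19) = Gamma(197, 30).
Posterior mean = 197/30 = 197/30; prior mean = 15/11 = 15/11. Difference = 197/30 − 15/11 = 1717/330.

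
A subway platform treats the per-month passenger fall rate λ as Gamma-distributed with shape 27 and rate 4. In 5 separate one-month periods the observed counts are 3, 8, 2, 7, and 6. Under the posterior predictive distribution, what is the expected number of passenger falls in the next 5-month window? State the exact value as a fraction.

265/9

Total count: 3 + 8 + 2 + 7 + 6 = 26.
Total exposure: 5 months.
Gamma(α, β) with Poisson data over total exposure Σt gives posterior Gamma(α+Σx, β+Σt) = Gamma(53, 9).
Predictive mean over a 5-month window = T·E[λ|data] = 5·53/9 = 265/9.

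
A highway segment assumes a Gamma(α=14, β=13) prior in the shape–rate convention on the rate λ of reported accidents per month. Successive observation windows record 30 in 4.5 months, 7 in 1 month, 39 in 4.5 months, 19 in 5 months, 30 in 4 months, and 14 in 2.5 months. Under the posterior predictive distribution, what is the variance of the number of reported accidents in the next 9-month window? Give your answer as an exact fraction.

26622/529

Total count: 30 + 7 + 39 + 19 + 30 + 14 = 139.
Total exposure: 4.5 + 1 + 4.5 + 5 + 4 + 2.5 = 21.5 months.
Posterior: α' = 14 + 139 = 153, β' = 13 + 21.5 = 69/2.
The posterior predictive for a window of length T is Negative Binomial with variance T·α'·(β'+T)/β'² = 9·153·(87/2)/(4761/4) = 26622/529.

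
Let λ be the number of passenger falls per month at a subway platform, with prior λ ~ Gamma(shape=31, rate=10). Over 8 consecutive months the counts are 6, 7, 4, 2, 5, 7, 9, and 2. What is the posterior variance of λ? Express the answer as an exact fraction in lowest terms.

73/324

Total count: 6 + 7 + 4 + 2 + 5 + 7 + 9 + 2 = 42.
Total exposure: 8 months.
Gamma(α, β) with Poisson data over total exposure Σt gives posterior Gamma(α+Σx, β+Σt) = Gamma(73, 18).
Posterior variance = α'/β'² = 73/324.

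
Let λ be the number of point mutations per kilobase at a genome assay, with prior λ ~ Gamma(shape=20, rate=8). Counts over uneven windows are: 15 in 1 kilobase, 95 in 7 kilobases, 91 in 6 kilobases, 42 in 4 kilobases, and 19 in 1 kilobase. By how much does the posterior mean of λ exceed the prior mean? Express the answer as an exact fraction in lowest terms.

143/18

Total count: 15 + 95 + 91 + 42 + 19 = 262.
Total exposure: 1 + 7 + 6 + 4 + 1 = 19 kilobases.
Conjugate update: add total count to the shape and total exposure to the rate, giving Gamma(282, 27).
Posterior mean = 282/27 = 94/9; prior mean = 20/8 = 5/2. Difference = 94/9 − 5/2 = 143/18.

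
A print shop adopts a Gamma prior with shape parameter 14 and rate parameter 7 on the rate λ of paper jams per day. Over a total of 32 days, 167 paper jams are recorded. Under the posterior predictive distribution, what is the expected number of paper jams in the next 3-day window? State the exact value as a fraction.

Total count 167 over total exposure 32 days.
By Gamma–Poisson conjugacy, the posterior is Gamma(α + Σx, β + Σt) = Gamma(14 + 167, 7 + 32) = Gamma(181, 39).
Predictive mean over a 3-day window = T·E[λ|data] = 3·181/39 = 181/13.

181/13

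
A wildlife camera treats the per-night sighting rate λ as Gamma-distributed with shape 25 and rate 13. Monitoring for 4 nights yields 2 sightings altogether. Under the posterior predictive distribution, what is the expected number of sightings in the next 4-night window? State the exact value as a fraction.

Total count 2 over total exposure 4 nights.
Conjugate update: add total count to the shape and total exposure to the rate, giving Gamma(27, 17).
Predictive mean over a 4-night window = T·E[λ|data] = 4·27/17 = 108/17.

108/17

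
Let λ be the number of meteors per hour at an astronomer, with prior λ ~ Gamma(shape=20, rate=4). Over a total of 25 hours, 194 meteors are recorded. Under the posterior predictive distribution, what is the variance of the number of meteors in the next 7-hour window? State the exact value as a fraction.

Total count 194 over total exposure 25 hours.
Posterior: α' = 20 + 194 = 214, β' = 4 + 25 = 29.
The posterior predictive for a window of length T is Negative Binomial with variance T·α'·(β'+T)/β'² = 7·214·36/841 = 53928/841.

53928/841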